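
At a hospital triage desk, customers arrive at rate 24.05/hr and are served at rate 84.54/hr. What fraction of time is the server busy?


ρ = λ/μ = 24.05/84.54 = 0.2845

Final: 0.2845


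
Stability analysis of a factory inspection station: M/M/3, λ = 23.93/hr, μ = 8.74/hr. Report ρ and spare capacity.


Total capacity cμ = 3·8.74 = 26.22/hr
ρ = λ/(cμ) = 23.93/26.22 = 0.9127
Stable ⇔ ρ < 1: YES
Spare capacity = cμ − λ = 26.22 − 23.93 = 2.29/hr

Final: ρ = 0.9127; stable; margin = 2.29/hr


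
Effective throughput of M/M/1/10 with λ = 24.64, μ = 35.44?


ρ = 0.6953; P_K = (1−ρ)ρ^10/(1−ρ^11) = 0.008193
λ_eff = λ(1 − P_K) = 24.64·(1 − 0.008193) = 24.64·0.991807 = 24.4381 /hr

Final: 24.4381 /hr


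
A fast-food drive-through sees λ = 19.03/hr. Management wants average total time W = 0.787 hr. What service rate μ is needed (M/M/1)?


W = 1/(μ−λ) ⇒ μ − λ = 1/W = 1/0.787 = 1.2706
μ = λ + 1/W = 19.03 + 1.2706 = 20.3006 per hr

Final: 20.3006 /hr


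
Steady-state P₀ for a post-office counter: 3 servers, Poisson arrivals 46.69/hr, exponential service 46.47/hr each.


a = λ/μ = 46.69/46.47 = 1.0047; ρ = a/c = 0.3349
Σ_{k=0}^{2} a^k/k! (terms k=0..2) = 1.00000 + 1.00473 + 0.50475 = 2.50948
Tail: a^3/(3!(1−ρ)) = 1.01427/(6·0.6651) = 0.25417
P₀ = 1/(2.50948 + 0.25417) = 1/2.76365 = 0.361840

Final: 0.361840


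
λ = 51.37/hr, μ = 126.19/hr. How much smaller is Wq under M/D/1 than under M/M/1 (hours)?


ρ = 51.37/126.19 = 0.4071
Wq(M/M/1) = ρ/(μ−λ) = 0.4071/74.82 = 0.005441 hr
Wq(M/D/1) = ρ/(2(μ−λ)) = 0.002720 hr
Savings = 0.005441 − 0.002720 = 0.002720 hr

Final: 0.002720 hr


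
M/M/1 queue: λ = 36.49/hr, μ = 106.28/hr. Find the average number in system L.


ρ = λ/μ = 36.49/106.28 = 0.3433
L = ρ/(1−ρ) = 0.3433/(1 − 0.3433) = 0.3433/0.6567 = 0.5229

Final: 0.5229


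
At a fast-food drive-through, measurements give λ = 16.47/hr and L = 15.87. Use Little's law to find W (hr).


W = L/λ = 15.87/16.47 = 0.9636 hr

Final: 0.9636 hr


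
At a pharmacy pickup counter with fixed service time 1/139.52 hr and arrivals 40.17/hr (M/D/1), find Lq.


ρ = 40.17/139.52 = 0.2879
M/D/1: Lq = ρ²/(2(1−ρ)) = 0.08290/(2·0.7121) = 0.05821

Final: 0.05821


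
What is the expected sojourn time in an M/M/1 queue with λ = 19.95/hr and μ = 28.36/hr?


W = 1/(μ−λ) = 1/(28.36 − 19.95) = 1/8.41 = 0.1189 hr

Final: 0.1189 hr


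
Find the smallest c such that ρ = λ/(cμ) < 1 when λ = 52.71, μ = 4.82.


Stability requires cμ > λ ⇔ c > λ/μ.
λ/μ = 52.71/4.82 = 10.9357
Minimum integer c = ⌊10.9357⌋ + 1 = 11
Check: 11·4.82 = 53.02 > 52.71, while 10·4.82 = 48.20 ≤ 52.71

Final: 11 servers


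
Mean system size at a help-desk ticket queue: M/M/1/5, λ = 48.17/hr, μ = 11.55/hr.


ρ = 48.17/11.55 = 4.1706
L = ρ[1 − (K+1)ρ^K + Kρ^(K+1)] / [(1−ρ)(1−ρ^(K+1))]
Numerator: 4.1706·(1 − 6·1261.749991 + 5·5262.207540) = 78162.759605
Denominator: (-3.1706)·(-5261.207540) = 16680.988754
L = 78162.759605/16680.988754 = 4.6857

Final: 4.6857


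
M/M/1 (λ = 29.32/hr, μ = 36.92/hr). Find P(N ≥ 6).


ρ = 29.32/36.92 = 0.7941
P(N ≥ n) = ρ^n = 0.7941^6 = 0.250850

Final: 0.250850


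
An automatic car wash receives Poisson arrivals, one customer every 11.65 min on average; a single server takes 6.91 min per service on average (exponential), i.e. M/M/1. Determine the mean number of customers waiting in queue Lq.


λ = 60/11.65 = 5.1502 /hr
μ = 60/6.91 = 8.6831 /hr
ρ = λ/μ = 5.1502/8.6831 = 0.5931
Lq = ρ²/(1−ρ) = 0.3518/0.4069 = 0.8647

Final: 0.8647


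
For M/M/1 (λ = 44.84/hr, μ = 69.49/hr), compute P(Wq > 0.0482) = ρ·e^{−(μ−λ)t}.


ρ = 44.84/69.49 = 0.6453
P(Wq > t) = ρ·e^{−(μ−λ)t} = 0.6453·e^{−1.1881}
= 0.6453·0.304791 = 0.196673

Final: 0.196673


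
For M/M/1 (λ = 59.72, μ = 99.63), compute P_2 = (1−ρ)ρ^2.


ρ = 59.72/99.63 = 0.5994
P_n = (1−ρ)·ρ^n = (1 − 0.5994)·0.5994^2 = 0.4006·0.359302 = 0.143930

Final: 0.143930


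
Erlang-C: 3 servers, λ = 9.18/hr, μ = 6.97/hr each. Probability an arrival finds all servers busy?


a = λ/μ = 1.3171; ρ = a/3 = 0.4390
P₀ = 0.258853 (from M/M/c formula)
C(c,a) = [a^c/(c!(1−ρ))]·P₀ = [2.28470/(6·0.5610)]·0.258853
= 0.67879·0.258853 = 0.175706

Final: 0.175706


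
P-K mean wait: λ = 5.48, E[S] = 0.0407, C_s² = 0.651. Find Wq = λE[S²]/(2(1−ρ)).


ρ = λ·E[S] = 5.48·0.0407 = 0.2230
E[S²] = E[S]²(1+C_s²) = 0.0407²·(1+0.651) = 0.002735
Wq = λ·E[S²]/(2(1−ρ)) = 5.48·0.002735/(2·0.7770) = 0.009645 hr

Final: 0.009645 hr


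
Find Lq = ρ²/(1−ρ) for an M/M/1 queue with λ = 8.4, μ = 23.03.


ρ = 8.4/23.03 = 0.3647
Lq = ρ²/(1−ρ) = 0.1330/0.6353 = 0.2094

Final: 0.2094


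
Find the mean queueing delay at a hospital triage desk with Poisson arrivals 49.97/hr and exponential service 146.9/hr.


ρ = 49.97/146.9 = 0.3402
Wq = ρ/(μ−λ) = 0.3402/(146.9 − 49.97) = 0.3402/96.93 = 0.003509 hr

Final: 0.003509 hr


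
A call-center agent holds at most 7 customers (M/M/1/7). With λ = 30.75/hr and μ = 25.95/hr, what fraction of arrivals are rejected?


ρ = λ/μ = 30.75/25.95 = 1.1850
P_K = (1−ρ)ρ^K/(1−ρ^(K+1)) = (-0.1850·3.280608)/(1 − 3.887425)
= -0.606818/-2.887425 = 0.210159

Final: 0.210159


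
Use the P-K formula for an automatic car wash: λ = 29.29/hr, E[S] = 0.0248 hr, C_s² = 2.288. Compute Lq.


ρ = λ·E[S] = 29.29·0.0248 = 0.7264
Lq = ρ²(1+C_s²)/(2(1−ρ)) = 0.5276·(1+2.288)/(2·0.2736)
= 0.5276·3.2880/0.5472 = 3.17041

Final: 3.17041


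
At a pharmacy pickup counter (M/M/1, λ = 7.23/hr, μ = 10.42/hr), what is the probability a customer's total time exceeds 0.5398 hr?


W ~ Exponential(μ−λ) for M/M/1.
μ − λ = 10.42 − 7.23 = 3.1900
P(W > t) = e^{−(μ−λ)t} = e^{−1.7220} = 0.178715

Final: 0.178715


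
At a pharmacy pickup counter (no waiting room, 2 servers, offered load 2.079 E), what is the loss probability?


B(c,a) = (a^c/c!) / Σ_{k=0}^{c} a^k/k!
a^2/2! = 2.161121
Σ terms (k=0..2): 1.00000 + 2.07900 + 2.16112 = 5.240121
B = 2.161121/5.240121 = 0.412418

Final: 0.412418


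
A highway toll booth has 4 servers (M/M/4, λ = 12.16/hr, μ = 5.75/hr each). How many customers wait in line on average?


a = λ/μ = 2.1148; ρ = a/4 = 0.5287
P₀ = 0.115002
Lq = P₀·a^c·ρ / (c!·(1−ρ)²) = 0.115002·20.00152·0.5287/(24·0.22213)
= 0.22812

Final: 0.22812


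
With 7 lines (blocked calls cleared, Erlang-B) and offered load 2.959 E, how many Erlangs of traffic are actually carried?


B(7,2.959) = 0.020669 (Erlang-B)
Carried load = a(1 − B) = 2.959·(1 − 0.020669) = 2.959·0.979331 = 2.8978 E

Final: 2.8978 Erlangs


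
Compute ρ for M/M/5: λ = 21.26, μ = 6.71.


ρ = λ/(cμ) = 21.26/(5·6.71) = 21.26/33.55 = 0.6337

Final: 0.6337


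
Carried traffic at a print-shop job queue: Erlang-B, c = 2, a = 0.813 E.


B(2,0.813) = 0.154181 (Erlang-B)
Carried load = a(1 − B) = 0.813·(1 − 0.154181) = 0.813·0.845819 = 0.6877 E

Final: 0.6877 Erlangs


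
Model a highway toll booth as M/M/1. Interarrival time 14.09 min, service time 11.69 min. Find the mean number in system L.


λ = 60/14.09 = 4.2583 /hr
μ = 60/11.69 = 5.1326 /hr
ρ = λ/μ = 4.2583/5.1326 = 0.8297
L = ρ/(1−ρ) = 0.8297/0.1703 = 4.8708

Final: 4.8708


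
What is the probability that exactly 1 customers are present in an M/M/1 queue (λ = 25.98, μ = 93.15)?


ρ = 25.98/93.15 = 0.2789
P_n = (1−ρ)·ρ^n = (1 − 0.2789)·0.2789^1 = 0.7211·0.278905 = 0.201117

Final: 0.201117


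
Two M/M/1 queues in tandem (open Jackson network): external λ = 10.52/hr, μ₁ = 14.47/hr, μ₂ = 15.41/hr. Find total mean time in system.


Each node sees arrival rate λ = 10.52/hr (tandem ⇒ throughput preserved).
W₁ = 1/(μ₁−λ) = 1/(14.47−10.52) = 0.25316 hr
W₂ = 1/(μ₂−λ) = 1/(15.41−10.52) = 0.20450 hr
W_total = W₁ + W₂ = 0.25316 + 0.20450 = 0.45766 hr

Final: 0.45766 hr


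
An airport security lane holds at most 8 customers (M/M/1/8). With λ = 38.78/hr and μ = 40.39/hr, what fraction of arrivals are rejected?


ρ = λ/μ = 38.78/40.39 = 0.9601
P_K = (1−ρ)ρ^K/(1−ρ^(K+1)) = (0.03986·0.722223)/(1 − 0.693435)
= 0.028789/0.306565 = 0.093908

Final: 0.093908


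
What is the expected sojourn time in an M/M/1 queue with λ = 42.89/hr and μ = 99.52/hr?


W = 1/(μ−λ) = 1/(99.52 − 42.89) = 1/56.63 = 0.01766 hr

Final: 0.01766 hr


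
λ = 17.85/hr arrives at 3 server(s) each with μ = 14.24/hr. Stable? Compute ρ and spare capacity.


Total capacity cμ = 3·14.24 = 42.72/hr
ρ = λ/(cμ) = 17.85/42.72 = 0.4178
Stable ⇔ ρ < 1: YES
Spare capacity = cμ − λ = 42.72 − 17.85 = 24.87/hr

Final: ρ = 0.4178; stable; margin = 24.87/hr


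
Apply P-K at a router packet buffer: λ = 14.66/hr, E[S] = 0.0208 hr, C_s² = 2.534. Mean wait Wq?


ρ = λ·E[S] = 14.66·0.0208 = 0.3049
E[S²] = E[S]²(1+C_s²) = 0.0208²·(1+2.534) = 0.001529
Wq = λ·E[S²]/(2(1−ρ)) = 14.66·0.001529/(2·0.6951) = 0.01612 hr

Final: 0.01612 hr


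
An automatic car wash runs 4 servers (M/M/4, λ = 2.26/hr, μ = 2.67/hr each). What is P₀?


a = λ/μ = 2.26/2.67 = 0.8464; ρ = a/c = 0.2116
Σ_{k=0}^{3} a^k/k! (terms k=0..3) = 1.00000 + 0.84644 + 0.35823 + 0.10107 = 2.30575
Tail: a^4/(4!(1−ρ)) = 0.51332/(24·0.7884) = 0.02713
P₀ = 1/(2.30575 + 0.02713) = 1/2.33288 = 0.428655

Final: 0.428655


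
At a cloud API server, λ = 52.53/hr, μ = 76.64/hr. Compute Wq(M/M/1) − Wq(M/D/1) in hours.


ρ = 52.53/76.64 = 0.6854
Wq(M/M/1) = ρ/(μ−λ) = 0.6854/24.11 = 0.02843 hr
Wq(M/D/1) = ρ/(2(μ−λ)) = 0.01421 hr
Savings = 0.02843 − 0.01421 = 0.01421 hr

Final: 0.01421 hr


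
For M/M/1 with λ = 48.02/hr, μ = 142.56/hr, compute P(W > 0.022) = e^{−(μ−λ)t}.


W ~ Exponential(μ−λ) for M/M/1.
μ − λ = 142.56 − 48.02 = 94.5400
P(W > t) = e^{−(μ−λ)t} = e^{−2.0799} = 0.124945

Final: 0.124945


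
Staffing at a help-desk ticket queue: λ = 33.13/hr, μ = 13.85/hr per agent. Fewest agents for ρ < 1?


Stability requires cμ > λ ⇔ c > λ/μ.
λ/μ = 33.13/13.85 = 2.3921
Minimum integer c = ⌊2.3921⌋ + 1 = 3
Check: 3·13.85 = 41.55 > 33.13, while 2·13.85 = 27.70 ≤ 33.13

Final: 3 servers


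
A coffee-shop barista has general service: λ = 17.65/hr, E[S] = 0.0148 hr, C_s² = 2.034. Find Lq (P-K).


ρ = λ·E[S] = 17.65·0.0148 = 0.2612
Lq = ρ²(1+C_s²)/(2(1−ρ)) = 0.06824·(1+2.034)/(2·0.7388)
= 0.06824·3.0340/1.4776 = 0.14011

Final: 0.14011


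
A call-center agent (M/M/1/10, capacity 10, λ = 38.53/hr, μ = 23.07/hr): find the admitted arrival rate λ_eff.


ρ = 1.6701; P_K = (1−ρ)ρ^10/(1−ρ^11) = 0.402674
λ_eff = λ(1 − P_K) = 38.53·(1 − 0.402674) = 38.53·0.597326 = 23.0150 /hr

Final: 23.0150 /hr


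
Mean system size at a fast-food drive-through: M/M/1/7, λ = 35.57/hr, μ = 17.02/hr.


ρ = 35.57/17.02 = 2.0899
L = ρ[1 − (K+1)ρ^K + Kρ^(K+1)] / [(1−ρ)(1−ρ^(K+1))]
Numerator: 2.0899·(1 − 8·174.128623 + 7·363.910407) = 2414.546487
Denominator: (-1.0899)·(-362.910407) = 395.533963
L = 2414.546487/395.533963 = 6.1045

Final: 6.1045


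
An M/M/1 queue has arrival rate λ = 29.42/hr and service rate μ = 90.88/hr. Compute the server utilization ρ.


ρ = λ/μ = 29.42/90.88 = 0.3237

Final: 0.3237


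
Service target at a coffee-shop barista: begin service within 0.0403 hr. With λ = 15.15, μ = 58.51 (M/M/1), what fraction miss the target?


ρ = 15.15/58.51 = 0.2589
P(Wq > t) = ρ·e^{−(μ−λ)t} = 0.2589·e^{−1.7474}
= 0.2589·0.174225 = 0.045112

Final: 0.045112


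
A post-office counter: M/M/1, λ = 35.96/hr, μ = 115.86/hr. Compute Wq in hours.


ρ = 35.96/115.86 = 0.3104
Wq = ρ/(μ−λ) = 0.3104/(115.86 − 35.96) = 0.3104/79.90 = 0.003885 hr

Final: 0.003885 hr


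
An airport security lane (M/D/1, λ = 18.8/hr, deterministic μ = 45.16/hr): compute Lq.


ρ = 18.8/45.16 = 0.4163
M/D/1: Lq = ρ²/(2(1−ρ)) = 0.1733/(2·0.5837) = 0.14845

Final: 0.14845


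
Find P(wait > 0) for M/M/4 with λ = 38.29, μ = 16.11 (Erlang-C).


a = λ/μ = 2.3768; ρ = a/4 = 0.5942
P₀ = 0.085355 (from M/M/c formula)
C(c,a) = [a^c/(c!(1−ρ))]·P₀ = [31.91239/(24·0.4058)]·0.085355
= 3.27666·0.085355 = 0.279679

Final: 0.279679


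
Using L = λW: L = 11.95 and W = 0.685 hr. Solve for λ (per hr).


λ = L/W = 11.95/0.685 = 17.4453 /hr

Final: 17.4453 /hr


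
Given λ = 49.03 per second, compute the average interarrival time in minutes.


Mean interarrival time = 1/λ = 1/49.03 second = 0.02040 second
In minutes: 0.02040 × 0.0166667 = 0.0003399 min

Final: 0.0003399 min


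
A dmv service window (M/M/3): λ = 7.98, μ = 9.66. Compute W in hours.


a = 0.8261; ρ = 0.2754; P₀ = 0.435359
Lq = P₀·a^c·ρ/(c!(1−ρ)²) = 0.02145
Wq = Lq/λ = 0.02145/7.98 = 0.002688 hr
W = Wq + 1/μ = 0.002688 + 0.10352 = 0.10621 hr

Final: 0.10621 hr


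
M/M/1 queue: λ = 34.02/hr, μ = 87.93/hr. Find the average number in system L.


ρ = λ/μ = 34.02/87.93 = 0.3869
L = ρ/(1−ρ) = 0.3869/(1 − 0.3869) = 0.3869/0.6131 = 0.6311

Final: 0.6311


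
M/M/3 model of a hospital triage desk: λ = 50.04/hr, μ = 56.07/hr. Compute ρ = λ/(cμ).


ρ = λ/(cμ) = 50.04/(3·56.07) = 50.04/168.21 = 0.2975

Final: 0.2975


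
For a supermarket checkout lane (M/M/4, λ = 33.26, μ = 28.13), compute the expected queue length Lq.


a = λ/μ = 1.1824; ρ = a/4 = 0.2956
P₀ = 0.305581
Lq = P₀·a^c·ρ / (c!·(1−ρ)²) = 0.305581·1.95438·0.2956/(24·0.49619)
= 0.01482

Final: 0.01482


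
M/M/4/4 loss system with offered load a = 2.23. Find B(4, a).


B(c,a) = (a^c/c!) / Σ_{k=0}^{c} a^k/k!
a^4/4! = 1.030406
Σ terms (k=0..4): 1.00000 + 2.23000 + 2.48645 + 1.84826 + 1.03041 = 8.595117
B = 1.030406/8.595117 = 0.119883

Final: 0.119883


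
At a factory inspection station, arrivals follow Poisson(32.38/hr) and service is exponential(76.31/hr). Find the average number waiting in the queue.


ρ = 32.38/76.31 = 0.4243
Lq = ρ²/(1−ρ) = 0.1800/0.5757 = 0.3128

Final: 0.3128


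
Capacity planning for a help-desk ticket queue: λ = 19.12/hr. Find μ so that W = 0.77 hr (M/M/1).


W = 1/(μ−λ) ⇒ μ − λ = 1/W = 1/0.77 = 1.2987
μ = λ + 1/W = 19.12 + 1.2987 = 20.4187 per hr

Final: 20.4187 /hr


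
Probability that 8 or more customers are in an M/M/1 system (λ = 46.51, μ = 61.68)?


ρ = 46.51/61.68 = 0.7541
P(N ≥ n) = ρ^n = 0.7541^8 = 0.104524

Final: 0.104524


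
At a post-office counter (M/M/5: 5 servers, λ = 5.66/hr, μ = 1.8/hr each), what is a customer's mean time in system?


a = 3.1444; ρ = 0.6289; P₀ = 0.039610
Lq = P₀·a^c·ρ/(c!(1−ρ)²) = 0.46335
Wq = Lq/λ = 0.46335/5.66 = 0.08186 hr
W = Wq + 1/μ = 0.08186 + 0.55556 = 0.63742 hr

Final: 0.63742 hr


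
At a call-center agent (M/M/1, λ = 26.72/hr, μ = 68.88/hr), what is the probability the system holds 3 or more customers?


ρ = 26.72/68.88 = 0.3879
P(N ≥ n) = ρ^n = 0.3879^3 = 0.058375

Final: 0.058375


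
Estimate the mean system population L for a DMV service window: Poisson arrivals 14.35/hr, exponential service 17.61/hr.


ρ = λ/μ = 14.35/17.61 = 0.8149
L = ρ/(1−ρ) = 0.8149/(1 − 0.8149) = 0.8149/0.1851 = 4.4018

Final: 4.4018


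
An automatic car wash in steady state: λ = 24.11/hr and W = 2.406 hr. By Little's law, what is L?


L = λW = 24.11·2.406 = 58.0087

Final: 58.0087


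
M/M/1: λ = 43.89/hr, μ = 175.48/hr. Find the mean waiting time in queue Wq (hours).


ρ = 43.89/175.48 = 0.2501
Wq = ρ/(μ−λ) = 0.2501/(175.48 − 43.89) = 0.2501/131.59 = 0.001901 hr

Final: 0.001901 hr


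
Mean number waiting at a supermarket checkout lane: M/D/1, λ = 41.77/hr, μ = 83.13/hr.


ρ = 41.77/83.13 = 0.5025
M/D/1: Lq = ρ²/(2(1−ρ)) = 0.2525/(2·0.4975) = 0.25372

Final: 0.25372


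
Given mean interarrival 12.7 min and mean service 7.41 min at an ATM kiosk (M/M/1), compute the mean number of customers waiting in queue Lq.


λ = 60/12.7 = 4.7244 /hr
μ = 60/7.41 = 8.0972 /hr
ρ = λ/μ = 4.7244/8.0972 = 0.5835
Lq = ρ²/(1−ρ) = 0.3404/0.4165 = 0.8173

Final: 0.8173


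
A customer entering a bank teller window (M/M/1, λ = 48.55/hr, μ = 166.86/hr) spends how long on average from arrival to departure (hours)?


W = 1/(μ−λ) = 1/(166.86 − 48.55) = 1/118.31 = 0.008452 hr

Final: 0.008452 hr


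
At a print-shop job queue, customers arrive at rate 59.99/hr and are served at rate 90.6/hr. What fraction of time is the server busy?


ρ = λ/μ = 59.99/90.6 = 0.6621

Final: 0.6621


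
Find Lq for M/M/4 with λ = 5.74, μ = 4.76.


a = λ/μ = 1.2059; ρ = a/4 = 0.3015
P₀ = 0.298388
Lq = P₀·a^c·ρ / (c!·(1−ρ)²) = 0.298388·2.11456·0.3015/(24·0.48794)
= 0.01624

Final: 0.01624


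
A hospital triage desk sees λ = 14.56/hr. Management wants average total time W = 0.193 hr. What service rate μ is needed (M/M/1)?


W = 1/(μ−λ) ⇒ μ − λ = 1/W = 1/0.193 = 5.1813
μ = λ + 1/W = 14.56 + 5.1813 = 19.7413 per hr

Final: 19.7413 /hr


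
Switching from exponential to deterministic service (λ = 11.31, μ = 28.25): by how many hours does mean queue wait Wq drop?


ρ = 11.31/28.25 = 0.4004
Wq(M/M/1) = ρ/(μ−λ) = 0.4004/16.94 = 0.02363 hr
Wq(M/D/1) = ρ/(2(μ−λ)) = 0.01182 hr
Savings = 0.02363 − 0.01182 = 0.01182 hr

Final: 0.01182 hr


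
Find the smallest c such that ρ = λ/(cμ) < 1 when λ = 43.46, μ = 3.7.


Stability requires cμ > λ ⇔ c > λ/μ.
λ/μ = 43.46/3.7 = 11.7459
Minimum integer c = ⌊11.7459⌋ + 1 = 12
Check: 12·3.7 = 44.40 > 43.46, while 11·3.7 = 40.70 ≤ 43.46

Final: 12 servers


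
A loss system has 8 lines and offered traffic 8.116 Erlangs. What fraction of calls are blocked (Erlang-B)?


B(c,a) = (a^c/c!) / Σ_{k=0}^{c} a^k/k!
a^8/8! = 466.891302
Σ terms (k=0..8): 1.00000 + 8.11600 + 32.93473 + 89.09942 + 180.78272 + 293.44651 + 396.93531 + 460.21814 + 466.89130 = 1929.424123
B = 466.891302/1929.424123 = 0.241985

Final: 0.241985


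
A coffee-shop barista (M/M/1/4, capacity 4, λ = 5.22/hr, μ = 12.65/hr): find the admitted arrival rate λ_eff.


ρ = 0.4126; P_K = (1−ρ)ρ^4/(1−ρ^5) = 0.017236
λ_eff = λ(1 − P_K) = 5.22·(1 − 0.017236) = 5.22·0.982764 = 5.1300 /hr

Final: 5.1300 /hr


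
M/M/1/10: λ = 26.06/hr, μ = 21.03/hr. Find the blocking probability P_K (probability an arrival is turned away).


ρ = λ/μ = 26.06/21.03 = 1.2392
P_K = (1−ρ)ρ^K/(1−ρ^(K+1)) = (-0.2392·8.537906)/(1 − 10.580021)
= -2.042115/-9.580021 = 0.213164

Final: 0.213164


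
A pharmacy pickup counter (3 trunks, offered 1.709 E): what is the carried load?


B(3,1.709) = 0.166340 (Erlang-B)
Carried load = a(1 − B) = 1.709·(1 − 0.166340) = 1.709·0.833660 = 1.4247 E

Final: 1.4247 Erlangs


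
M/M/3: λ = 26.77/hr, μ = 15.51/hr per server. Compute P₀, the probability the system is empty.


a = λ/μ = 26.77/15.51 = 1.7260; ρ = a/c = 0.5753
Σ_{k=0}^{2} a^k/k! (terms k=0..2) = 1.00000 + 1.72598 + 1.48951 = 4.21549
Tail: a^3/(3!(1−ρ)) = 5.14174/(6·0.4247) = 2.01792
P₀ = 1/(4.21549 + 2.01792) = 1/6.23342 = 0.160426

Final: 0.160426


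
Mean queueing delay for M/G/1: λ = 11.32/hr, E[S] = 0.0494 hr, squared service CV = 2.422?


ρ = λ·E[S] = 11.32·0.0494 = 0.5592
E[S²] = E[S]²(1+C_s²) = 0.0494²·(1+2.422) = 0.008351
Wq = λ·E[S²]/(2(1−ρ)) = 11.32·0.008351/(2·0.4408) = 0.10723 hr

Final: 0.10723 hr


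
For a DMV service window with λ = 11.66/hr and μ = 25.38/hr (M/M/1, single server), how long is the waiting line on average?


ρ = 11.66/25.38 = 0.4594
Lq = ρ²/(1−ρ) = 0.2111/0.5406 = 0.3904

Final: 0.3904


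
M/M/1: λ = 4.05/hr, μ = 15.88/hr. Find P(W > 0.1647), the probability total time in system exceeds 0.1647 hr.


W ~ Exponential(μ−λ) for M/M/1.
μ − λ = 15.88 − 4.05 = 11.8300
P(W > t) = e^{−(μ−λ)t} = e^{−1.9484} = 0.142502

Final: 0.142502


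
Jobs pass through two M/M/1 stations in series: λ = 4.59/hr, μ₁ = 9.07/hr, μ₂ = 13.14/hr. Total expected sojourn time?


Each node sees arrival rate λ = 4.59/hr (tandem ⇒ throughput preserved).
W₁ = 1/(μ₁−λ) = 1/(9.07−4.59) = 0.22321 hr
W₂ = 1/(μ₂−λ) = 1/(13.14−4.59) = 0.11696 hr
W_total = W₁ + W₂ = 0.22321 + 0.11696 = 0.34017 hr

Final: 0.34017 hr


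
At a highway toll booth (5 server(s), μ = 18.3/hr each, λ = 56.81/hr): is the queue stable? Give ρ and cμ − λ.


Total capacity cμ = 5·18.3 = 91.50/hr
ρ = λ/(cμ) = 56.81/91.50 = 0.6209
Stable ⇔ ρ < 1: YES
Spare capacity = cμ − λ = 91.50 − 56.81 = 34.69/hr

Final: ρ = 0.6209; stable; margin = 34.69/hr


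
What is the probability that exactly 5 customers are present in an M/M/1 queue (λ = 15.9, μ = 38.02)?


ρ = 15.9/38.02 = 0.4182
P_n = (1−ρ)·ρ^n = (1 − 0.4182)·0.4182^5 = 0.5818·0.012792 = 0.007442

Final: 0.007442


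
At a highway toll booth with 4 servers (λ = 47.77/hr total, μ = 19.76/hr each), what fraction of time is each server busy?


ρ = λ/(cμ) = 47.77/(4·19.76) = 47.77/79.04 = 0.6044

Final: 0.6044


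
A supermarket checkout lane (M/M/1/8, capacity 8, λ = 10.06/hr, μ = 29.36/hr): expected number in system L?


ρ = 10.06/29.36 = 0.3426
L = ρ[1 − (K+1)ρ^K + Kρ^(K+1)] / [(1−ρ)(1−ρ^(K+1))]
Numerator: 0.3426·(1 − 9·0.0001900 + 8·0.00006510) = 0.342236
Denominator: (0.6574)·(0.999935) = 0.657314
L = 0.342236/0.657314 = 0.5207

Final: 0.5207


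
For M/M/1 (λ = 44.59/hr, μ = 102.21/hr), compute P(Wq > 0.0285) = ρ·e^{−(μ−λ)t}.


ρ = 44.59/102.21 = 0.4363
P(Wq > t) = ρ·e^{−(μ−λ)t} = 0.4363·e^{−1.6422}
= 0.4363·0.193560 = 0.084442

Final: 0.084442


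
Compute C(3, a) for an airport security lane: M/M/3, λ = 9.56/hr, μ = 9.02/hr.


a = λ/μ = 1.0599; ρ = a/3 = 0.3533
P₀ = 0.341489 (from M/M/c formula)
C(c,a) = [a^c/(c!(1−ρ))]·P₀ = [1.19057/(6·0.6467)]·0.341489
= 0.30683·0.341489 = 0.104778

Final: 0.104778


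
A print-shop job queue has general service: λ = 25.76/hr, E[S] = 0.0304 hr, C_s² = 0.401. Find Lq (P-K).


ρ = λ·E[S] = 25.76·0.0304 = 0.7831
Lq = ρ²(1+C_s²)/(2(1−ρ)) = 0.6133·(1+0.401)/(2·0.2169)
= 0.6133·1.4010/0.4338 = 1.98059

Final: 1.98059


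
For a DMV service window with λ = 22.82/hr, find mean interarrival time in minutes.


Mean interarrival time = 1/λ = 1/22.82 hour = 0.04382 hour
In minutes: 0.04382 × 60 = 2.6293 min

Final: 2.6293 min


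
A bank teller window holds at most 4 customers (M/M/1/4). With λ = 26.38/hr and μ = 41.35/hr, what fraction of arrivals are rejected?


ρ = λ/μ = 26.38/41.35 = 0.6380
P_K = (1−ρ)ρ^K/(1−ρ^(K+1)) = (0.3620·0.165652)/(1 − 0.105681)
= 0.059971/0.894319 = 0.067058

Final: 0.067058


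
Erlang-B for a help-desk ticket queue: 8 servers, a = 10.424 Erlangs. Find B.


B(c,a) = (a^c/c!) / Σ_{k=0}^{c} a^k/k!
a^8/8! = 3457.440367
Σ terms (k=0..8): 1.00000 + 10.42400 + 54.32989 + 188.77825 + 491.95612 + 1025.63012 + 1781.86140 + 2653.44618 + 3457.44037 = 9664.866324
B = 3457.440367/9664.866324 = 0.357733

Final: 0.357733


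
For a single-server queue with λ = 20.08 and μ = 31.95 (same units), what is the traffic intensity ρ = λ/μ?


ρ = λ/μ = 20.08/31.95 = 0.6285

Final: 0.6285


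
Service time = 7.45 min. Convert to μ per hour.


μ = 1/(service time) in consistent units.
1 hour = 60 min, so μ = 60/7.45 = 8.0537 per hour

Final: 8.0537 /hr


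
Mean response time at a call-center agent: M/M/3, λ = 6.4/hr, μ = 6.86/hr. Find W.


a = 0.9329; ρ = 0.3110; P₀ = 0.389931
Lq = P₀·a^c·ρ/(c!(1−ρ)²) = 0.03457
Wq = Lq/λ = 0.03457/6.4 = 0.005401 hr
W = Wq + 1/μ = 0.005401 + 0.14577 = 0.15117 hr

Final: 0.15117 hr


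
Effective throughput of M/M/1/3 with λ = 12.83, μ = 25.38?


ρ = 0.5055; P_K = (1−ρ)ρ^3/(1−ρ^4) = 0.068342
λ_eff = λ(1 − P_K) = 12.83·(1 − 0.068342) = 12.83·0.931658 = 11.9532 /hr

Final: 11.9532 /hr


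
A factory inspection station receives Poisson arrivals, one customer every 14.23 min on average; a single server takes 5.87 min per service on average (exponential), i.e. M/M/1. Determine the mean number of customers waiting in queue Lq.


λ = 60/14.23 = 4.2164 /hr
μ = 60/5.87 = 10.2215 /hr
ρ = λ/μ = 4.2164/10.2215 = 0.4125
Lq = ρ²/(1−ρ) = 0.1702/0.5875 = 0.2896

Final: 0.2896


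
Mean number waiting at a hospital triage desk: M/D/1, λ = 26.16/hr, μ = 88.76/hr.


ρ = 26.16/88.76 = 0.2947
M/D/1: Lq = ρ²/(2(1−ρ)) = 0.08686/(2·0.7053) = 0.06158

Final: 0.06158


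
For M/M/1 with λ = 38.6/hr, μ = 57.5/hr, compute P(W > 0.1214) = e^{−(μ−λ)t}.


W ~ Exponential(μ−λ) for M/M/1.
μ − λ = 57.5 − 38.6 = 18.9000
P(W > t) = e^{−(μ−λ)t} = e^{−2.2945} = 0.100816

Final: 0.100816


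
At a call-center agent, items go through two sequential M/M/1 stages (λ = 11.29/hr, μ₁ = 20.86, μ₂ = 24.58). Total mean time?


Each node sees arrival rate λ = 11.29/hr (tandem ⇒ throughput preserved).
W₁ = 1/(μ₁−λ) = 1/(20.86−11.29) = 0.10449 hr
W₂ = 1/(μ₂−λ) = 1/(24.58−11.29) = 0.07524 hr
W_total = W₁ + W₂ = 0.10449 + 0.07524 = 0.17974 hr

Final: 0.17974 hr


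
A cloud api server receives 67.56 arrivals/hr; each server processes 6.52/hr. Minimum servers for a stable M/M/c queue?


Stability requires cμ > λ ⇔ c > λ/μ.
λ/μ = 67.56/6.52 = 10.3620
Minimum integer c = ⌊10.3620⌋ + 1 = 11
Check: 11·6.52 = 71.72 > 67.56, while 10·6.52 = 65.20 ≤ 67.56

Final: 11 servers


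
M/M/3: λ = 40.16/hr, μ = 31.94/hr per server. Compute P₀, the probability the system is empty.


a = λ/μ = 40.16/31.94 = 1.2574; ρ = a/c = 0.4191
Σ_{k=0}^{2} a^k/k! (terms k=0..2) = 1.00000 + 1.25736 + 0.79047 = 3.04783
Tail: a^3/(3!(1−ρ)) = 1.98782/(6·0.5809) = 0.57035
P₀ = 1/(3.04783 + 0.57035) = 1/3.61818 = 0.276382

Final: 0.276382


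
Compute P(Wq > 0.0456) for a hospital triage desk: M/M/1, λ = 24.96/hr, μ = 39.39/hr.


ρ = 24.96/39.39 = 0.6337
P(Wq > t) = ρ·e^{−(μ−λ)t} = 0.6337·e^{−0.6580}
= 0.6337·0.517882 = 0.328163

Final: 0.328163


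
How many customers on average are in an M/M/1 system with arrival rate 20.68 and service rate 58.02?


ρ = λ/μ = 20.68/58.02 = 0.3564
L = ρ/(1−ρ) = 0.3564/(1 − 0.3564) = 0.3564/0.6436 = 0.5538

Final: 0.5538


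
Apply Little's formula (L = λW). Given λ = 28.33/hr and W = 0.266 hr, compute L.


L = λW = 28.33·0.266 = 7.5358

Final: 7.5358


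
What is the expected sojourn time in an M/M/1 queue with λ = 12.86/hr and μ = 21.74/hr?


W = 1/(μ−λ) = 1/(21.74 − 12.86) = 1/8.88 = 0.1126 hr

Final: 0.1126 hr


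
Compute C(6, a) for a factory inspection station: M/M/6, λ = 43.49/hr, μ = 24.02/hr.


a = λ/μ = 1.8106; ρ = a/6 = 0.3018
P₀ = 0.163428 (from M/M/c formula)
C(c,a) = [a^c/(c!(1−ρ))]·P₀ = [35.22885/(720·0.6982)]·0.163428
= 0.07007·0.163428 = 0.011452

Final: 0.011452


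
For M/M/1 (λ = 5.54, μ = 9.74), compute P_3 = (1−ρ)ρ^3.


ρ = 5.54/9.74 = 0.5688
P_n = (1−ρ)·ρ^n = (1 − 0.5688)·0.5688^3 = 0.4312·0.184015 = 0.079349

Final: 0.079349


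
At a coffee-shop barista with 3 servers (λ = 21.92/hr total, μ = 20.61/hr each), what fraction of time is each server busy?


ρ = λ/(cμ) = 21.92/(3·20.61) = 21.92/61.83 = 0.3545

Final: 0.3545


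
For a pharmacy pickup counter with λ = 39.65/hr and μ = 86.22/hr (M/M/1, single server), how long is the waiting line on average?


ρ = 39.65/86.22 = 0.4599
Lq = ρ²/(1−ρ) = 0.2115/0.5401 = 0.3915

Final: 0.3915


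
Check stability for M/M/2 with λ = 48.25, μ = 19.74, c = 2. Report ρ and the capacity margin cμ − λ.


Total capacity cμ = 2·19.74 = 39.48/hr
ρ = λ/(cμ) = 48.25/39.48 = 1.2221
Stable ⇔ ρ < 1: NO
Spare capacity = cμ − λ = 39.48 − 48.25 = -8.77/hr

Final: ρ = 1.2221; unstable; margin = -8.77/hr


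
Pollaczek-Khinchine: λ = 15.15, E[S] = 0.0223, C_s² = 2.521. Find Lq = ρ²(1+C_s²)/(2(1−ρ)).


ρ = λ·E[S] = 15.15·0.0223 = 0.3378
Lq = ρ²(1+C_s²)/(2(1−ρ)) = 0.1141·(1+2.521)/(2·0.6622)
= 0.1141·3.5210/1.3243 = 0.30347

Final: 0.30347


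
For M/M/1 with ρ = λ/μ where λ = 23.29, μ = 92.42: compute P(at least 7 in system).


ρ = 23.29/92.42 = 0.2520
P(N ≥ n) = ρ^n = 0.2520^7 = 0.00006454

Final: 0.00006454


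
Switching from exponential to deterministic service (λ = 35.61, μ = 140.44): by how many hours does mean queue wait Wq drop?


ρ = 35.61/140.44 = 0.2536
Wq(M/M/1) = ρ/(μ−λ) = 0.2536/104.83 = 0.002419 hr
Wq(M/D/1) = ρ/(2(μ−λ)) = 0.001209 hr
Savings = 0.002419 − 0.001209 = 0.001209 hr

Final: 0.001209 hr


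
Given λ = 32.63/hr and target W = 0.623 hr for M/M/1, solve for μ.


W = 1/(μ−λ) ⇒ μ − λ = 1/W = 1/0.623 = 1.6051
μ = λ + 1/W = 32.63 + 1.6051 = 34.2351 per hr

Final: 34.2351 /hr


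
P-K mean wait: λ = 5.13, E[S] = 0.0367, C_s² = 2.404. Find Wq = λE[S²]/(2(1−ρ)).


ρ = λ·E[S] = 5.13·0.0367 = 0.1883
E[S²] = E[S]²(1+C_s²) = 0.0367²·(1+2.404) = 0.004585
Wq = λ·E[S²]/(2(1−ρ)) = 5.13·0.004585/(2·0.8117) = 0.01449 hr

Final: 0.01449 hr


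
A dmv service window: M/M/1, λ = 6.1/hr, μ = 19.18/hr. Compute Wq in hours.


ρ = 6.1/19.18 = 0.3180
Wq = ρ/(μ−λ) = 0.3180/(19.18 − 6.1) = 0.3180/13.08 = 0.02431 hr

Final: 0.02431 hr


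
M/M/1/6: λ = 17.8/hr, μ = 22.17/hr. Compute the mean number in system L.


ρ = 17.8/22.17 = 0.8029
L = ρ[1 − (K+1)ρ^K + Kρ^(K+1)] / [(1−ρ)(1−ρ^(K+1))]
Numerator: 0.8029·(1 − 7·0.267871 + 6·0.215070) = 0.333458
Denominator: (0.1971)·(0.784930) = 0.154720
L = 0.333458/0.154720 = 2.1552

Final: 2.1552


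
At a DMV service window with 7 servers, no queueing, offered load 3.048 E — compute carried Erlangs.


B(7,3.048) = 0.023314 (Erlang-B)
Carried load = a(1 − B) = 3.048·(1 − 0.023314) = 3.048·0.976686 = 2.9769 E

Final: 2.9769 Erlangs


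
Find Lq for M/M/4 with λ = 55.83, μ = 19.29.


a = λ/μ = 2.8942; ρ = a/4 = 0.7236
P₀ = 0.044054
Lq = P₀·a^c·ρ / (c!·(1−ρ)²) = 0.044054·70.16840·0.7236/(24·0.07642)
= 1.21953

Final: 1.21953


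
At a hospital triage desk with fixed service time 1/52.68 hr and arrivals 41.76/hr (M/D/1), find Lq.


ρ = 41.76/52.68 = 0.7927
M/D/1: Lq = ρ²/(2(1−ρ)) = 0.6284/(2·0.2073) = 1.51573

Final: 1.51573


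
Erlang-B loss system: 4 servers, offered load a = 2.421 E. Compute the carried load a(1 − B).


B(4,2.421) = 0.141054 (Erlang-B)
Carried load = a(1 − B) = 2.421·(1 − 0.141054) = 2.421·0.858946 = 2.0795 E

Final: 2.0795 Erlangs


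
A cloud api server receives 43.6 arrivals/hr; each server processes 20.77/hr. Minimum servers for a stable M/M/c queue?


Stability requires cμ > λ ⇔ c > λ/μ.
λ/μ = 43.6/20.77 = 2.0992
Minimum integer c = ⌊2.0992⌋ + 1 = 3
Check: 3·20.77 = 62.31 > 43.6, while 2·20.77 = 41.54 ≤ 43.6

Final: 3 servers


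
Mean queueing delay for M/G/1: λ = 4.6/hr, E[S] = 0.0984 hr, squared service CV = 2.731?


ρ = λ·E[S] = 4.6·0.0984 = 0.4526
E[S²] = E[S]²(1+C_s²) = 0.0984²·(1+2.731) = 0.036126
Wq = λ·E[S²]/(2(1−ρ)) = 4.6·0.036126/(2·0.5474) = 0.15180 hr

Final: 0.15180 hr


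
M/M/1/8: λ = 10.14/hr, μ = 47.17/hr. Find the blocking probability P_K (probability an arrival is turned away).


ρ = λ/μ = 10.14/47.17 = 0.2150
P_K = (1−ρ)ρ^K/(1−ρ^(K+1)) = (0.7850·0.000004560)/(1 − 0.0000009803)
= 0.000003580/0.999999 = 0.000003580

Final: 0.000003580


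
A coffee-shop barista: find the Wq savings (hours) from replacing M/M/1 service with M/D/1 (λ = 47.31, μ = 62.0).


ρ = 47.31/62.0 = 0.7631
Wq(M/M/1) = ρ/(μ−λ) = 0.7631/14.69 = 0.05194 hr
Wq(M/D/1) = ρ/(2(μ−λ)) = 0.02597 hr
Savings = 0.05194 − 0.02597 = 0.02597 hr

Final: 0.02597 hr


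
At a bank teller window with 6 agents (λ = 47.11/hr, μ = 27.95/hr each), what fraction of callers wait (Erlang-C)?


a = λ/μ = 1.6855; ρ = a/6 = 0.2809
P₀ = 0.185254 (from M/M/c formula)
C(c,a) = [a^c/(c!(1−ρ))]·P₀ = [22.92914/(720·0.7191)]·0.185254
= 0.04429·0.185254 = 0.008204

Final: 0.008204


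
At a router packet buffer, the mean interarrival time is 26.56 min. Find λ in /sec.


λ = 1/(interarrival time) in consistent units.
1 second = 0.0166667 min, so λ = 0.0166667/26.56 = 0.0006275 per second

Final: 0.0006275 /sec


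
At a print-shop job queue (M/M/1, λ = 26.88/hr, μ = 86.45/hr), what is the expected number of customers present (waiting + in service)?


ρ = λ/μ = 26.88/86.45 = 0.3109
L = ρ/(1−ρ) = 0.3109/(1 − 0.3109) = 0.3109/0.6891 = 0.4512

Final: 0.4512


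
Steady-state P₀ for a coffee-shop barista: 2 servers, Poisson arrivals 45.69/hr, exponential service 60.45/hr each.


a = λ/μ = 45.69/60.45 = 0.7558; ρ = a/c = 0.3779
Σ_{k=0}^{1} a^k/k! (terms k=0..1) = 1.00000 + 0.75583 = 1.75583
Tail: a^2/(2!(1−ρ)) = 0.57128/(2·0.6221) = 0.45917
P₀ = 1/(1.75583 + 0.45917) = 1/2.21500 = 0.451468

Final: 0.451468


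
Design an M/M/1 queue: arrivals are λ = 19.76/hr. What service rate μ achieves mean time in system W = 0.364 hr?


W = 1/(μ−λ) ⇒ μ − λ = 1/W = 1/0.364 = 2.7473
μ = λ + 1/W = 19.76 + 2.7473 = 22.5073 per hr

Final: 22.5073 /hr


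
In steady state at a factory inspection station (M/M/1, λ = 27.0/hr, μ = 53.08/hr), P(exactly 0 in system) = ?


ρ = 27.0/53.08 = 0.5087
P_n = (1−ρ)·ρ^n = (1 − 0.5087)·0.5087^0 = 0.4913·1.000000 = 0.491334

Final: 0.491334


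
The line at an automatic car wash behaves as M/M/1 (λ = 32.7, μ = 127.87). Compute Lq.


ρ = 32.7/127.87 = 0.2557
Lq = ρ²/(1−ρ) = 0.06540/0.7443 = 0.08787

Final: 0.08787


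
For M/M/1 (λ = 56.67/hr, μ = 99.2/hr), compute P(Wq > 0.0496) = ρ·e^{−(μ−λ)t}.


ρ = 56.67/99.2 = 0.5713
P(Wq > t) = ρ·e^{−(μ−λ)t} = 0.5713·e^{−2.1095}
= 0.5713·0.121300 = 0.069295

Final: 0.069295


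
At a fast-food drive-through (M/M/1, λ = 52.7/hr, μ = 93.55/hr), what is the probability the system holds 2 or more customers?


ρ = 52.7/93.55 = 0.5633
P(N ≥ n) = ρ^n = 0.5633^2 = 0.317346

Final: 0.317346


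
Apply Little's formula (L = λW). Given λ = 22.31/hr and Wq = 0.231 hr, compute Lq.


Lq = λWq = 22.31·0.231 = 5.1536

Final: 5.1536


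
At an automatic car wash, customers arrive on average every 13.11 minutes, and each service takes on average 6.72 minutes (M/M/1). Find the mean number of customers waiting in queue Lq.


λ = 60/13.11 = 4.5767 /hr
μ = 60/6.72 = 8.9286 /hr
ρ = λ/μ = 4.5767/8.9286 = 0.5126
Lq = ρ²/(1−ρ) = 0.2627/0.4874 = 0.5391

Final: 0.5391


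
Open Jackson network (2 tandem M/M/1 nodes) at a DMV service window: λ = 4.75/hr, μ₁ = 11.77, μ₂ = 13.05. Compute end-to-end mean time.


Each node sees arrival rate λ = 4.75/hr (tandem ⇒ throughput preserved).
W₁ = 1/(μ₁−λ) = 1/(11.77−4.75) = 0.14245 hr
W₂ = 1/(μ₂−λ) = 1/(13.05−4.75) = 0.12048 hr
W_total = W₁ + W₂ = 0.14245 + 0.12048 = 0.26293 hr

Final: 0.26293 hr


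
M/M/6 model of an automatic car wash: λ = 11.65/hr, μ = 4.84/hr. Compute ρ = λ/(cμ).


ρ = λ/(cμ) = 11.65/(6·4.84) = 11.65/29.04 = 0.4012

Final: 0.4012


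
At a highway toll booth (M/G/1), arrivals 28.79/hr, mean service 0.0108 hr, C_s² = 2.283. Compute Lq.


ρ = λ·E[S] = 28.79·0.0108 = 0.3109
Lq = ρ²(1+C_s²)/(2(1−ρ)) = 0.09668·(1+2.283)/(2·0.6891)
= 0.09668·3.2830/1.3781 = 0.23031

Final: 0.23031


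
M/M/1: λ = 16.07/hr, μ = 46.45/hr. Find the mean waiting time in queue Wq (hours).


ρ = 16.07/46.45 = 0.3460
Wq = ρ/(μ−λ) = 0.3460/(46.45 − 16.07) = 0.3460/30.38 = 0.01139 hr

Final: 0.01139 hr


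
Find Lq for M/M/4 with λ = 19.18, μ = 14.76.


a = λ/μ = 1.2995; ρ = a/4 = 0.3249
P₀ = 0.271338
Lq = P₀·a^c·ρ / (c!·(1−ρ)²) = 0.271338·2.85134·0.3249/(24·0.45581)
= 0.02298

Final: 0.02298


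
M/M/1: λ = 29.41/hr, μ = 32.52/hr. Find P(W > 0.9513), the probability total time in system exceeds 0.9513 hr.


W ~ Exponential(μ−λ) for M/M/1.
μ − λ = 32.52 − 29.41 = 3.1100
P(W > t) = e^{−(μ−λ)t} = e^{−2.9585} = 0.051894

Final: 0.051894


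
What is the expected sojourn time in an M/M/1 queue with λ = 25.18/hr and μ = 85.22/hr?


W = 1/(μ−λ) = 1/(85.22 − 25.18) = 1/60.04 = 0.01666 hr

Final: 0.01666 hr


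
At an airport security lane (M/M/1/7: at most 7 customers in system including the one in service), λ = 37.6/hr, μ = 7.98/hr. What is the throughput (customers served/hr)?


ρ = 4.7118; P_K = (1−ρ)ρ^7/(1−ρ^8) = 0.787769
λ_eff = λ(1 − P_K) = 37.6·(1 − 0.787769) = 37.6·0.212231 = 7.9799 /hr

Final: 7.9799 /hr


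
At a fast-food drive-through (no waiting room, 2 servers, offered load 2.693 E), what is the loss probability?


B(c,a) = (a^c/c!) / Σ_{k=0}^{c} a^k/k!
a^2/2! = 3.626124
Σ terms (k=0..2): 1.00000 + 2.69300 + 3.62612 = 7.319125
B = 3.626124/7.319125 = 0.495431

Final: 0.495431


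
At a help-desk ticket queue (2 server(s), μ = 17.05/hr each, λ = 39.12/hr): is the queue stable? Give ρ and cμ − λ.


Total capacity cμ = 2·17.05 = 34.10/hr
ρ = λ/(cμ) = 39.12/34.10 = 1.1472
Stable ⇔ ρ < 1: NO
Spare capacity = cμ − λ = 34.10 − 39.12 = -5.02/hr

Final: ρ = 1.1472; unstable; margin = -5.02/hr


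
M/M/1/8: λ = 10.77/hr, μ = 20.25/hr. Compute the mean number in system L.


ρ = 10.77/20.25 = 0.5319
L = ρ[1 − (K+1)ρ^K + Kρ^(K+1)] / [(1−ρ)(1−ρ^(K+1))]
Numerator: 0.5319·(1 − 9·0.006402 + 8·0.003405) = 0.515695
Denominator: (0.4681)·(0.996595) = 0.466554
L = 0.515695/0.466554 = 1.1053

Final: 1.1053


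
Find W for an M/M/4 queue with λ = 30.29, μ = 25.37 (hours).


a = 1.1939; ρ = 0.2985; P₀ = 0.302023
Lq = P₀·a^c·ρ/(c!(1−ρ)²) = 0.01551
Wq = Lq/λ = 0.01551/30.29 = 0.0005120 hr
W = Wq + 1/μ = 0.0005120 + 0.03942 = 0.03993 hr

Final: 0.03993 hr


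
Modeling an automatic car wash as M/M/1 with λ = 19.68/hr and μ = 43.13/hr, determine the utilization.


ρ = λ/μ = 19.68/43.13 = 0.4563

Final: 0.4563


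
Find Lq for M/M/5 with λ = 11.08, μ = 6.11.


a = λ/μ = 1.8134; ρ = a/5 = 0.3627
P₀ = 0.162375
Lq = P₀·a^c·ρ / (c!·(1−ρ)²) = 0.162375·19.61068·0.3627/(120·0.40617)
= 0.02369

Final: 0.02369


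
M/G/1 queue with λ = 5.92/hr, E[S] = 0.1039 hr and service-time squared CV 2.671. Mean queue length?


ρ = λ·E[S] = 5.92·0.1039 = 0.6151
Lq = ρ²(1+C_s²)/(2(1−ρ)) = 0.3783·(1+2.671)/(2·0.3849)
= 0.3783·3.6710/0.7698 = 1.80413

Final: 1.80413


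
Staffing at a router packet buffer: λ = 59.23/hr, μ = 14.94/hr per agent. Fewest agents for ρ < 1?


Stability requires cμ > λ ⇔ c > λ/μ.
λ/μ = 59.23/14.94 = 3.9645
Minimum integer c = ⌊3.9645⌋ + 1 = 4
Check: 4·14.94 = 59.76 > 59.23, while 3·14.94 = 44.82 ≤ 59.23

Final: 4 servers


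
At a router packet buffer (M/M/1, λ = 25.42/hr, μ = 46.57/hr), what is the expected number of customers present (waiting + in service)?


ρ = λ/μ = 25.42/46.57 = 0.5458
L = ρ/(1−ρ) = 0.5458/(1 − 0.5458) = 0.5458/0.4542 = 1.2019

Final: 1.2019


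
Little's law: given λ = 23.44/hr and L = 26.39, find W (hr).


W = L/λ = 26.39/23.44 = 1.1259 hr

Final: 1.1259 hr


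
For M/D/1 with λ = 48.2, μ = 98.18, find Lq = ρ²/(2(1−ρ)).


ρ = 48.2/98.18 = 0.4909
M/D/1: Lq = ρ²/(2(1−ρ)) = 0.2410/(2·0.5091) = 0.23673

Final: 0.23673
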